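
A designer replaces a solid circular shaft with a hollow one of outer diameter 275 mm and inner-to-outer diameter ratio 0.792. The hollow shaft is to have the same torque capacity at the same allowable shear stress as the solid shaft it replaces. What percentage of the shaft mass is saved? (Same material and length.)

48.0 %

Equal τ_max and T ⇒ the solid shaft needs d_s³ = d_o³(1−k⁴), so d_s = 275·(1−0.792⁴)^(1/3) = 232.8 mm.
Area ratio A_h/A_s = d_o²(1−k²)/d_s² = (1−k²)/(1−k⁴)^(2/3) = 0.5202.
Mass saving = 1 − 0.5202 = 48.0 %.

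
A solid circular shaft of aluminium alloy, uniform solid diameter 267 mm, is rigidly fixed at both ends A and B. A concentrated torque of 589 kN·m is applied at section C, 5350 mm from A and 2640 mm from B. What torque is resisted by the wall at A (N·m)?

With uniform GJ and both ends fixed, compatibility θ_AC = θ_CB gives T_A·a = T_B·b, together with T_A + T_B = T₀.
T_A = T₀·b/(a+b) = 589000·2640/7990 = 194600 N·m; T_B = 394400 N·m.

195000 N·m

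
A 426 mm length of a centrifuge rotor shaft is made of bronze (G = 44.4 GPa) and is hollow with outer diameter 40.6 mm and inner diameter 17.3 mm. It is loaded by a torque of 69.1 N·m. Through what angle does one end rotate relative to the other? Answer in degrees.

J = π(d_o⁴ − d_i⁴)/32 = π(0.0406⁴ − 0.0173⁴)/32 = 2.580×10^-7 m⁴.
θ = T·L/(G·J) = 69.10 × 0.426 / (44.4×10⁹ × 2.580×10^-7) = 2.570×10^-3 rad.

0.147°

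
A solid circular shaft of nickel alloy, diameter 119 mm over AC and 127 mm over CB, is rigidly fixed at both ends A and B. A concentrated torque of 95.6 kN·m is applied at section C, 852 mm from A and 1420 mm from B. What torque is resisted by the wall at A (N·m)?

Compatibility: T_A·a/J_AC = T_B·b/J_CB with T_A + T_B = T₀.
J_AC = 1.97×10^-5 m⁴, J_CB = 2.55×10^-5 m⁴, so T_A = T₀·(J_AC/a)/((J_AC/a)+(J_CB/b)) = 53760 N·m, T_B = 41840 N·m.

53800 N·m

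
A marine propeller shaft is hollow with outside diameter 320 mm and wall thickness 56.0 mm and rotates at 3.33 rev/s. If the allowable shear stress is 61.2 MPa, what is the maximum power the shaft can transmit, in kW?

J = π(d_o⁴ − d_i⁴)/32 = π(0.320⁴ − 0.208⁴)/32 = 8.457×10^-4 m⁴.
T_max = τ_allow·J/r = 6.12×10^7 × 8.457×10^-4 / 0.160 = 323500 N·m.
ω = 2π·3.33 = 20.92 rad/s, so P_max = T_max·ω = 6.768×10^6 W.

6770 kW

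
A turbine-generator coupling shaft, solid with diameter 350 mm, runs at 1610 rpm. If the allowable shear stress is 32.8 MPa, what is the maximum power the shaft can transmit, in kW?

J = πd⁴/32 = π(0.350)⁴/32 = 1.473×10^-3 m⁴.
T_max = τ_allow·J/r = 3.28×10^7 × 1.473×10^-3 / 0.175 = 276100 N·m.
ω = 2π·1610/60 = 168.6 rad/s, so P_max = T_max·ω = 4.655×10^7 W.

46600 kW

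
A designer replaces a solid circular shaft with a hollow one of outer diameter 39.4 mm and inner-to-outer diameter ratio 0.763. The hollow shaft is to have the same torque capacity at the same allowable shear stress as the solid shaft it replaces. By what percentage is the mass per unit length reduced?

44.9 %

Equal τ_max and T ⇒ the solid shaft needs d_s³ = d_o³(1−k⁴), so d_s = 39.4·(1−0.763⁴)^(1/3) = 34.32 mm.
Area ratio A_h/A_s = d_o²(1−k²)/d_s² = (1−k²)/(1−k⁴)^(2/3) = 0.5506.
Mass saving = 1 − 0.5506 = 44.9 %.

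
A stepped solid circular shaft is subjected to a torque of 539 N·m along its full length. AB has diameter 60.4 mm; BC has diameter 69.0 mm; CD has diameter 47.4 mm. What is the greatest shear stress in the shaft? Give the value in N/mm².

Under the same torque, τ_max = 16T/(πd³) is largest where d is smallest — segment CD (d = 47.4 mm).
τ_max = 16·539.0/(π·(0.0474)³) = 2.578×10^7 Pa.

25.8 N/mm²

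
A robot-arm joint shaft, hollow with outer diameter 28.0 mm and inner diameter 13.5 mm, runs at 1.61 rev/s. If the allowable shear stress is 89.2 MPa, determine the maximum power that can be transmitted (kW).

3.68 kW

J = π(d_o⁴ − d_i⁴)/32 = π(0.0280⁴ − 0.0135⁴)/32 = 5.708×10^-8 m⁴.
T_max = τ_allow·J/r = 8.92×10^7 × 5.708×10^-8 / 0.0140 = 363.7 N·m.
ω = 2π·1.61 = 10.12 rad/s, so P_max = T_max·ω = 3679 W.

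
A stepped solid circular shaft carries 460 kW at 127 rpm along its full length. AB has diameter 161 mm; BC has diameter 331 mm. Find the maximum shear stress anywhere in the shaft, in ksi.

ω = 2π·127/60 = 13.30 rad/s, so T = P/ω = 460×10³ / 13.30 = 34590 N·m.
Under the same torque, τ_max = 16T/(πd³) is largest where d is smallest — segment AB (d = 161 mm).
τ_max = 16·34590/(π·(0.161)³) = 4.221×10^7 Pa.

6.12 ksi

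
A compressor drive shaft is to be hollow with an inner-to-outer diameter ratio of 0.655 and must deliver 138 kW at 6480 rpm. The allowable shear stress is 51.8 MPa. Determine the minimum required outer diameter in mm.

29.0 mm

ω = 2π·6480/60 = 678.6 rad/s, so T = P/ω = 138×10³ / 678.6 = 203.4 N·m.
For a hollow shaft with d_i/d_o = 0.655: τ_max = 16T/(π d_o³ (1−k⁴)), so d_o = [16T/(π τ_allow (1−k⁴))]^(1/3) = [16·203.4/(π·5.18×10^7·0.8159)]^(1/3) = 0.02905 m.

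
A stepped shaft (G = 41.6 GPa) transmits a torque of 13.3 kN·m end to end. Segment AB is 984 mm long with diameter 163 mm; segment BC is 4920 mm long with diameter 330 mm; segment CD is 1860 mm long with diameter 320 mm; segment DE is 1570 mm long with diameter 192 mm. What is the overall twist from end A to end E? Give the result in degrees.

0.586°

J_AB = π(0.163)⁴/32 = 6.93×10^-5 m⁴; J_BC = π(0.330)⁴/32 = 1.16×10^-3 m⁴; J_CD = π(0.320)⁴/32 = 1.03×10^-3 m⁴; J_DE = π(0.192)⁴/32 = 1.33×10^-4 m⁴.
θ = (T/G)·Σ L_i/J_i = (13300/41.6×10⁹)·(0.984/6.93×10^-5 + 4.92/1.16×10^-3 + 1.86/1.03×10^-3 + 1.57/1.33×10^-4) = 0.01023 rad.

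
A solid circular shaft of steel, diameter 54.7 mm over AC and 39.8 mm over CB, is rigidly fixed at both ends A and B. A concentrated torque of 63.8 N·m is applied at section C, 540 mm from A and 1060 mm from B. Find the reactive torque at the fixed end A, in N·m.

Compatibility: T_A·a/J_AC = T_B·b/J_CB with T_A + T_B = T₀.
J_AC = 8.79×10^-7 m⁴, J_CB = 2.46×10^-7 m⁴, so T_A = T₀·(J_AC/a)/((J_AC/a)+(J_CB/b)) = 55.83 N·m, T_B = 7.971 N·m.

55.8 N·m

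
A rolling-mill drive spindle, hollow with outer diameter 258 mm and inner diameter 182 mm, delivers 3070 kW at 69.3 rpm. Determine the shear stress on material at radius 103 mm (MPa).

133 MPa

ω = 2π·69.3/60 = 7.257 rad/s, so T = P/ω = 3070×10³ / 7.257 = 423000 N·m.
J = π(d_o⁴ − d_i⁴)/32 = π(0.258⁴ − 0.182⁴)/32 = 3.273×10^-4 m⁴.
Shear stress varies linearly with radius: τ = T·r/J = 423000 × 0.103 / 3.273×10^-4 = 1.331×10^8 Pa.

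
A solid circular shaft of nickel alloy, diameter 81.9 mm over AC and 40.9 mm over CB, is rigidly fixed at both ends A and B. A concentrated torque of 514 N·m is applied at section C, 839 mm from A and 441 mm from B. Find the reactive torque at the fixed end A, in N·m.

Compatibility: T_A·a/J_AC = T_B·b/J_CB with T_A + T_B = T₀.
J_AC = 4.42×10^-6 m⁴, J_CB = 2.75×10^-7 m⁴, so T_A = T₀·(J_AC/a)/((J_AC/a)+(J_CB/b)) = 459.6 N·m, T_B = 54.38 N·m.

460 N·m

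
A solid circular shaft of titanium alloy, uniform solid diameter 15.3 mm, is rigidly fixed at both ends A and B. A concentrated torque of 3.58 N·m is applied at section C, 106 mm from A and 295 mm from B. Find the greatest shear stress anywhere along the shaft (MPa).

With uniform GJ and both ends fixed, compatibility θ_AC = θ_CB gives T_A·a = T_B·b, together with T_A + T_B = T₀.
T_A = T₀·b/(a+b) = 3.580·295/401.0 = 2.634 N·m; T_B = 0.9463 N·m.
τ in each portion: τ_AC = 3.75×10^6 Pa, τ_CB = 1.35×10^6 Pa; maximum is in AC.
τ_max = T_AC·r/J = 2.634·0.00765/5.38×10^-9 = 3.745×10^6 Pa.

3.75 MPa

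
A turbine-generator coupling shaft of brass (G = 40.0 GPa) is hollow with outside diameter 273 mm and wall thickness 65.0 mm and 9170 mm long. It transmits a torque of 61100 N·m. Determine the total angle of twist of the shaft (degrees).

J = π(d_o⁴ − d_i⁴)/32 = π(0.273⁴ − 0.143⁴)/32 = 5.043×10^-4 m⁴.
θ = T·L/(G·J) = 61100 × 9.17 / (40.0×10⁹ × 5.043×10^-4) = 0.02778 rad.

1.59°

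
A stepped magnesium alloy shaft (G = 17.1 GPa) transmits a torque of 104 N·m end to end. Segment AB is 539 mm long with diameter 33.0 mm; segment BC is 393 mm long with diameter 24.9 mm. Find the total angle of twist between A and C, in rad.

0.0915 rad

J_AB = π(0.0330)⁴/32 = 1.16×10^-7 m⁴; J_BC = π(0.0249)⁴/32 = 3.77×10^-8 m⁴.
θ = (T/G)·Σ L_i/J_i = (104.0/17.1×10⁹)·(0.539/1.16×10^-7 + 0.393/3.77×10^-8) = 0.09149 rad.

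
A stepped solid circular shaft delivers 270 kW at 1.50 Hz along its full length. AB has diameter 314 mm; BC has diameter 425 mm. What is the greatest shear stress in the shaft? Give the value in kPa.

ω = 2π·1.50 = 9.425 rad/s, so T = P/ω = 270×10³ / 9.425 = 28650 N·m.
Under the same torque, τ_max = 16T/(πd³) is largest where d is smallest — segment AB (d = 314 mm).
τ_max = 16·28650/(π·(0.314)³) = 4.713×10^6 Pa.

4710 kPa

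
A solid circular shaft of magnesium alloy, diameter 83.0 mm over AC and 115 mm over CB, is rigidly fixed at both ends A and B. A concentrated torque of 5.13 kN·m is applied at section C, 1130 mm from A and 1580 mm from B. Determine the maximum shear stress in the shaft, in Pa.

1.26e7 Pa

Compatibility: T_A·a/J_AC = T_B·b/J_CB with T_A + T_B = T₀.
J_AC = 4.66×10^-6 m⁴, J_CB = 1.72×10^-5 m⁴, so T_A = T₀·(J_AC/a)/((J_AC/a)+(J_CB/b)) = 1411 N·m, T_B = 3719 N·m.
τ in each portion: τ_AC = 1.26×10^7 Pa, τ_CB = 1.25×10^7 Pa; maximum is in AC.
τ_max = T_AC·r/J = 1411·0.0415/4.66×10^-6 = 1.257×10^7 Pa.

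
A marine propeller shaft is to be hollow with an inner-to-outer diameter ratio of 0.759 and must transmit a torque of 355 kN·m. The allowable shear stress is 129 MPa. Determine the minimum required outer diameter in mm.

For a hollow shaft with d_i/d_o = 0.759: τ_max = 16T/(π d_o³ (1−k⁴)), so d_o = [16T/(π τ_allow (1−k⁴))]^(1/3) = [16·355000/(π·1.29×10^8·0.6681)]^(1/3) = 0.2758 m.

276 mm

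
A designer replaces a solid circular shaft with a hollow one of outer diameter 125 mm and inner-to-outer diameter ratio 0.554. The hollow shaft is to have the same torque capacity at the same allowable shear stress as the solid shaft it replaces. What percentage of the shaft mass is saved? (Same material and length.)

Equal τ_max and T ⇒ the solid shaft needs d_s³ = d_o³(1−k⁴), so d_s = 125·(1−0.554⁴)^(1/3) = 120.9 mm.
Area ratio A_h/A_s = d_o²(1−k²)/d_s² = (1−k²)/(1−k⁴)^(2/3) = 0.7403.
Mass saving = 1 − 0.7403 = 26.0 %.

26.0 %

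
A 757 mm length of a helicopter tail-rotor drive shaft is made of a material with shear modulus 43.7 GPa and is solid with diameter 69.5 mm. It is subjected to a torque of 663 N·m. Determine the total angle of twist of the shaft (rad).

0.00501 rad

J = πd⁴/32 = π(0.0695)⁴/32 = 2.291×10^-6 m⁴.
θ = T·L/(G·J) = 663.0 × 0.757 / (43.7×10⁹ × 2.291×10^-6) = 5.014×10^-3 rad.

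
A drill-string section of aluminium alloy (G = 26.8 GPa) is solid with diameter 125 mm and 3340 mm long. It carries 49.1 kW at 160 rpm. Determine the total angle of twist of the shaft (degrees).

ω = 2π·160/60 = 16.76 rad/s, so T = P/ω = 49.1×10³ / 16.76 = 2930 N·m.
J = πd⁴/32 = π(0.125)⁴/32 = 2.397×10^-5 m⁴.
θ = T·L/(G·J) = 2930 × 3.34 / (26.8×10⁹ × 2.397×10^-5) = 0.01524 rad.

0.873°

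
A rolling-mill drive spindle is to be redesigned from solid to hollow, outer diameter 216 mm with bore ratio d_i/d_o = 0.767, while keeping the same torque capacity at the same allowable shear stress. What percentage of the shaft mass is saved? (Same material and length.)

Equal τ_max and T ⇒ the solid shaft needs d_s³ = d_o³(1−k⁴), so d_s = 216·(1−0.767⁴)^(1/3) = 187.5 mm.
Area ratio A_h/A_s = d_o²(1−k²)/d_s² = (1−k²)/(1−k⁴)^(2/3) = 0.5465.
Mass saving = 1 − 0.5465 = 45.4 %.

45.4 %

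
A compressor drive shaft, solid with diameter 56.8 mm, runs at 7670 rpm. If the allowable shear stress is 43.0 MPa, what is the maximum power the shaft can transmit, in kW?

1240 kW

J = πd⁴/32 = π(0.0568)⁴/32 = 1.022×10^-6 m⁴.
T_max = τ_allow·J/r = 4.30×10^7 × 1.022×10^-6 / 0.0284 = 1547 N·m.
ω = 2π·7670/60 = 803.2 rad/s, so P_max = T_max·ω = 1.243×10^6 W.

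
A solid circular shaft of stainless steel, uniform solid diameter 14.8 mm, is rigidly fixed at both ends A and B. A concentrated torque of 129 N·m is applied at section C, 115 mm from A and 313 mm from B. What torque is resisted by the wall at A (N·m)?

With uniform GJ and both ends fixed, compatibility θ_AC = θ_CB gives T_A·a = T_B·b, together with T_A + T_B = T₀.
T_A = T₀·b/(a+b) = 129.0·313/428.0 = 94.34 N·m; T_B = 34.66 N·m.

94.3 N·m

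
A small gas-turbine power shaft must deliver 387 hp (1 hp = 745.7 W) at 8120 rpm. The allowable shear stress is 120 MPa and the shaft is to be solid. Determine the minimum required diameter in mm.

24.3 mm

ω = 2π·8120/60 = 850.3 rad/s, so T = P/ω = 387×745.7 / 850.3 = 339.4 N·m.
For a solid shaft τ_max = 16T/(πd³), so d = (16T/(π τ_allow))^(1/3) = (16·339.4/(π·1.20×10^8))^(1/3) = 0.02433 m.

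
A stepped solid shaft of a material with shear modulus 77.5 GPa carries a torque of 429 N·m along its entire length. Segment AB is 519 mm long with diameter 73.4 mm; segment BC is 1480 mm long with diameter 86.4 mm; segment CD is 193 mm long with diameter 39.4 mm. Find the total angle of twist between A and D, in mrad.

7.02 mrad

J_AB = π(0.0734)⁴/32 = 2.85×10^-6 m⁴; J_BC = π(0.0864)⁴/32 = 5.47×10^-6 m⁴; J_CD = π(0.0394)⁴/32 = 2.37×10^-7 m⁴.
θ = (T/G)·Σ L_i/J_i = (429.0/77.5×10⁹)·(0.519/2.85×10^-6 + 1.48/5.47×10^-6 + 0.193/2.37×10^-7) = 7.021×10^-3 rad.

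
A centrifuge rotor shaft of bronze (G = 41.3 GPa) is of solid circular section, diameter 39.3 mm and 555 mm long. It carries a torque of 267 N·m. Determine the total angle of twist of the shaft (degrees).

0.878°

J = πd⁴/32 = π(0.0393)⁴/32 = 2.342×10^-7 m⁴.
θ = T·L/(G·J) = 267.0 × 0.555 / (41.3×10⁹ × 2.342×10^-7) = 0.01532 rad.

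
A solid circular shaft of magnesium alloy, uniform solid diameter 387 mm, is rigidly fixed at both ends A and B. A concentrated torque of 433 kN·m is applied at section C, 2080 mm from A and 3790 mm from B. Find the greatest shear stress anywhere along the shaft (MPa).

With uniform GJ and both ends fixed, compatibility θ_AC = θ_CB gives T_A·a = T_B·b, together with T_A + T_B = T₀.
T_A = T₀·b/(a+b) = 433000·3790/5870 = 279600 N·m; T_B = 153400 N·m.
τ in each portion: τ_AC = 2.46×10^7 Pa, τ_CB = 1.35×10^7 Pa; maximum is in AC.
τ_max = T_AC·r/J = 279600·0.194/2.20×10^-3 = 2.457×10^7 Pa.

24.6 MPa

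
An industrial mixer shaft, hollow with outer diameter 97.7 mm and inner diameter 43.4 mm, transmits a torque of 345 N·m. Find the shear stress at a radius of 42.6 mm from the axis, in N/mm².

J = π(d_o⁴ − d_i⁴)/32 = π(0.0977⁴ − 0.0434⁴)/32 = 8.597×10^-6 m⁴.
Shear stress varies linearly with radius: τ = T·r/J = 345.0 × 0.0426 / 8.597×10^-6 = 1.710×10^6 Pa.

1.71 N/mm²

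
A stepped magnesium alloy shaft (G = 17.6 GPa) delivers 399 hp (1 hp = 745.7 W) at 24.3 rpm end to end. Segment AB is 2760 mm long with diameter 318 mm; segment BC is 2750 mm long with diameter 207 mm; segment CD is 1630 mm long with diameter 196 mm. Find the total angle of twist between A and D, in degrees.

11.1°

ω = 2π·24.3/60 = 2.545 rad/s, so T = P/ω = 399×745.7 / 2.545 = 116900 N·m.
J_AB = π(0.318)⁴/32 = 1.00×10^-3 m⁴; J_BC = π(0.207)⁴/32 = 1.80×10^-4 m⁴; J_CD = π(0.196)⁴/32 = 1.45×10^-4 m⁴.
θ = (T/G)·Σ L_i/J_i = (116900/17.6×10⁹)·(2.76/1.00×10^-3 + 2.75/1.80×10^-4 + 1.63/1.45×10^-4) = 0.1944 rad.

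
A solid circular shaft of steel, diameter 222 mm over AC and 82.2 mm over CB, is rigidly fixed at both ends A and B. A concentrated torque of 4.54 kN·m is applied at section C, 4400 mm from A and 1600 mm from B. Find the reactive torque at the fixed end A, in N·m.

4320 N·m

Compatibility: T_A·a/J_AC = T_B·b/J_CB with T_A + T_B = T₀.
J_AC = 2.38×10^-4 m⁴, J_CB = 4.48×10^-6 m⁴, so T_A = T₀·(J_AC/a)/((J_AC/a)+(J_CB/b)) = 4317 N·m, T_B = 223.1 N·m.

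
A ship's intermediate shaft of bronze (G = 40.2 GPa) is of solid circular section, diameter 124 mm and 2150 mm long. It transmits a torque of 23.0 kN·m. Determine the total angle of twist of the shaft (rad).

0.0530 rad

J = πd⁴/32 = π(0.124)⁴/32 = 2.321×10^-5 m⁴.
θ = T·L/(G·J) = 23000 × 2.15 / (40.2×10⁹ × 2.321×10^-5) = 0.05300 rad.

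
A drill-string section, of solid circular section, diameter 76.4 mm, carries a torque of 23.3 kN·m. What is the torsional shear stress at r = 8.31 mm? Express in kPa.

57900 kPa

J = πd⁴/32 = π(0.0764)⁴/32 = 3.345×10^-6 m⁴.
Shear stress varies linearly with radius: τ = T·r/J = 23300 × 0.00831 / 3.345×10^-6 = 5.789×10^7 Pa.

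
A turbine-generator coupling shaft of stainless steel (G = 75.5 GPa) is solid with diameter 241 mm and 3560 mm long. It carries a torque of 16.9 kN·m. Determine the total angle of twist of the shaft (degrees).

0.138°

J = πd⁴/32 = π(0.241)⁴/32 = 3.312×10^-4 m⁴.
θ = T·L/(G·J) = 16900 × 3.56 / (75.5×10⁹ × 3.312×10^-4) = 2.406×10^-3 rad.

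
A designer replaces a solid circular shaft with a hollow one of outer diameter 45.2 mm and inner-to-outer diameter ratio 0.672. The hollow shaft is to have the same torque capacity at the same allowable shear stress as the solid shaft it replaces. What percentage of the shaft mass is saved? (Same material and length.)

Equal τ_max and T ⇒ the solid shaft needs d_s³ = d_o³(1−k⁴), so d_s = 45.2·(1−0.672⁴)^(1/3) = 41.89 mm.
Area ratio A_h/A_s = d_o²(1−k²)/d_s² = (1−k²)/(1−k⁴)^(2/3) = 0.6385.
Mass saving = 1 − 0.6385 = 36.2 %.

36.2 %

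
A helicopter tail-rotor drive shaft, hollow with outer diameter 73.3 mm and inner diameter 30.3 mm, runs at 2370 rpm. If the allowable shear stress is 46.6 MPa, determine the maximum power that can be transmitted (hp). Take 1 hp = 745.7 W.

1160 hp

J = π(d_o⁴ − d_i⁴)/32 = π(0.0733⁴ − 0.0303⁴)/32 = 2.751×10^-6 m⁴.
T_max = τ_allow·J/r = 4.66×10^7 × 2.751×10^-6 / 0.0367 = 3498 N·m.
ω = 2π·2370/60 = 248.2 rad/s, so P_max = T_max·ω = 8.682×10^5 W.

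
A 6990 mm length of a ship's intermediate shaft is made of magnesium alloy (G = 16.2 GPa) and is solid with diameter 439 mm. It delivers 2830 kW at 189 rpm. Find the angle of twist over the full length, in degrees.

ω = 2π·189/60 = 19.79 rad/s, so T = P/ω = 2830×10³ / 19.79 = 143000 N·m.
J = πd⁴/32 = π(0.439)⁴/32 = 3.646×10^-3 m⁴.
θ = T·L/(G·J) = 143000 × 6.99 / (16.2×10⁹ × 3.646×10^-3) = 0.01692 rad.

0.969°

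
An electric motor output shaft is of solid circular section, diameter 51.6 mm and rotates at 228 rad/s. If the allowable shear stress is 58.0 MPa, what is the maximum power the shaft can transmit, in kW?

J = πd⁴/32 = π(0.0516)⁴/32 = 6.960×10^-7 m⁴.
T_max = τ_allow·J/r = 5.80×10^7 × 6.960×10^-7 / 0.0258 = 1565 N·m.
ω = 228 rad/s, so P_max = T_max·ω = 3.567×10^5 W.

357 kW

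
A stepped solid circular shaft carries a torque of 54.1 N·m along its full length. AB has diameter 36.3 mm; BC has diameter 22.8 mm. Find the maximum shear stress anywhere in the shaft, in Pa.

2.32e7 Pa

Under the same torque, τ_max = 16T/(πd³) is largest where d is smallest — segment BC (d = 22.8 mm).
τ_max = 16·54.10/(π·(0.0228)³) = 2.325×10^7 Pa.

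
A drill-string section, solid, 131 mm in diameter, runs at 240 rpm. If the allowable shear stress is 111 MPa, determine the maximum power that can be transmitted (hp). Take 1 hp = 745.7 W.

J = πd⁴/32 = π(0.131)⁴/32 = 2.891×10^-5 m⁴.
T_max = τ_allow·J/r = 1.11×10^8 × 2.891×10^-5 / 0.0655 = 49000 N·m.
ω = 2π·240/60 = 25.13 rad/s, so P_max = T_max·ω = 1.231×10^6 W.

1650 hp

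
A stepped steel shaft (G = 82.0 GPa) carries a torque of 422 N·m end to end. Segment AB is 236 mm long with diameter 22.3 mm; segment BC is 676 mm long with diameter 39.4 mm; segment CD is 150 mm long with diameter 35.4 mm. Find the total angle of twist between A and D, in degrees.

J_AB = π(0.0223)⁴/32 = 2.43×10^-8 m⁴; J_BC = π(0.0394)⁴/32 = 2.37×10^-7 m⁴; J_CD = π(0.0354)⁴/32 = 1.54×10^-7 m⁴.
θ = (T/G)·Σ L_i/J_i = (422.0/82.0×10⁹)·(0.236/2.43×10^-8 + 0.676/2.37×10^-7 + 0.150/1.54×10^-7) = 0.06974 rad.

4.00°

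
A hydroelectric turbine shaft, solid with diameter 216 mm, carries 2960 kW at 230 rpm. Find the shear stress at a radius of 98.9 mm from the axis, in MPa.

56.9 MPa

ω = 2π·230/60 = 24.09 rad/s, so T = P/ω = 2960×10³ / 24.09 = 122900 N·m.
J = πd⁴/32 = π(0.216)⁴/32 = 2.137×10^-4 m⁴.
Shear stress varies linearly with radius: τ = T·r/J = 122900 × 0.0989 / 2.137×10^-4 = 5.687×10^7 Pa.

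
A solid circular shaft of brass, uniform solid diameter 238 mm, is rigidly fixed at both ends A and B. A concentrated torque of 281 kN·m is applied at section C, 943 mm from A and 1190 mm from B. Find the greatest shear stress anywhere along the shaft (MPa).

With uniform GJ and both ends fixed, compatibility θ_AC = θ_CB gives T_A·a = T_B·b, together with T_A + T_B = T₀.
T_A = T₀·b/(a+b) = 281000·1190/2133 = 156800 N·m; T_B = 124200 N·m.
τ in each portion: τ_AC = 5.92×10^7 Pa, τ_CB = 4.69×10^7 Pa; maximum is in AC.
τ_max = T_AC·r/J = 156800·0.119/3.15×10^-4 = 5.922×10^7 Pa.

59.2 MPa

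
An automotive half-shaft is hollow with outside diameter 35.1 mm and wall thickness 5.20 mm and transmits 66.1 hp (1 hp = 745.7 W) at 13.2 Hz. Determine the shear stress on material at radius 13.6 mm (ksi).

10.4 ksi

ω = 2π·13.2 = 82.94 rad/s, so T = P/ω = 66.1×745.7 / 82.94 = 594.3 N·m.
J = π(d_o⁴ − d_i⁴)/32 = π(0.0351⁴ − 0.0247⁴)/32 = 1.125×10^-7 m⁴.
Shear stress varies linearly with radius: τ = T·r/J = 594.3 × 0.0136 / 1.125×10^-7 = 7.186×10^7 Pa.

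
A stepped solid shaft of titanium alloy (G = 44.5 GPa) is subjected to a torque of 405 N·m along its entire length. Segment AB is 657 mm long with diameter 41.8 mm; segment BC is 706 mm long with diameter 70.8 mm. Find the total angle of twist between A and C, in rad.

0.0226 rad

J_AB = π(0.0418)⁴/32 = 3.00×10^-7 m⁴; J_BC = π(0.0708)⁴/32 = 2.47×10^-6 m⁴.
θ = (T/G)·Σ L_i/J_i = (405.0/44.5×10⁹)·(0.657/3.00×10^-7 + 0.706/2.47×10^-6) = 0.02256 rad.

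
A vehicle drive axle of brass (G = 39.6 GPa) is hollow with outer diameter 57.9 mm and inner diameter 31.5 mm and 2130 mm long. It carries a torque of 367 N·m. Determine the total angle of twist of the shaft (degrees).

1.12°

J = π(d_o⁴ − d_i⁴)/32 = π(0.0579⁴ − 0.0315⁴)/32 = 1.007×10^-6 m⁴.
θ = T·L/(G·J) = 367.0 × 2.13 / (39.6×10⁹ × 1.007×10^-6) = 0.01961 rad.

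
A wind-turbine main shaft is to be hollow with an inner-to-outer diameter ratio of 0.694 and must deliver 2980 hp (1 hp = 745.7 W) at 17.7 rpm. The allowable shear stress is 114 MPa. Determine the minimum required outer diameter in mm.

ω = 2π·17.7/60 = 1.854 rad/s, so T = P/ω = 2980×745.7 / 1.854 = 1.199e6 N·m.
For a hollow shaft with d_i/d_o = 0.694: τ_max = 16T/(π d_o³ (1−k⁴)), so d_o = [16T/(π τ_allow (1−k⁴))]^(1/3) = [16·1.199e6/(π·1.14×10^8·0.7680)]^(1/3) = 0.4116 m.

412 mm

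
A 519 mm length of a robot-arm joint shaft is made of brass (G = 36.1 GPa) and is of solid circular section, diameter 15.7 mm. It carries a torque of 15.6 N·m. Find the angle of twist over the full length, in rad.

J = πd⁴/32 = π(0.0157)⁴/32 = 5.965×10^-9 m⁴.
θ = T·L/(G·J) = 15.60 × 0.519 / (36.1×10⁹ × 5.965×10^-9) = 0.03760 rad.

0.0376 rad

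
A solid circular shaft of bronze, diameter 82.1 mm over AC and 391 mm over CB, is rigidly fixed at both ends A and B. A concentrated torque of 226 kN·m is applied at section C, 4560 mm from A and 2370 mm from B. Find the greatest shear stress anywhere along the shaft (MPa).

Compatibility: T_A·a/J_AC = T_B·b/J_CB with T_A + T_B = T₀.
J_AC = 4.46×10^-6 m⁴, J_CB = 2.29×10^-3 m⁴, so T_A = T₀·(J_AC/a)/((J_AC/a)+(J_CB/b)) = 228.1 N·m, T_B = 225800 N·m.
τ in each portion: τ_AC = 2.10×10^6 Pa, τ_CB = 1.92×10^7 Pa; maximum is in CB.
τ_max = T_CB·r/J = 225800·0.196/2.29×10^-3 = 1.924×10^7 Pa.

19.2 MPa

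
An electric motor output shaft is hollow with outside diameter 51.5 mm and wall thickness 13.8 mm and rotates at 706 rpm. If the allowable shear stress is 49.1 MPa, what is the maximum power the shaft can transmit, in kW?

J = π(d_o⁴ − d_i⁴)/32 = π(0.0515⁴ − 0.0239⁴)/32 = 6.586×10^-7 m⁴.
T_max = τ_allow·J/r = 4.91×10^7 × 6.586×10^-7 / 0.0257 = 1256 N·m.
ω = 2π·706/60 = 73.93 rad/s, so P_max = T_max·ω = 9.284×10^4 W.

92.8 kW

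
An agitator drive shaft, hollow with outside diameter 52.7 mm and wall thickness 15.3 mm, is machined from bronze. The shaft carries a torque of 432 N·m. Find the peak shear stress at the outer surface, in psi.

2250 psi

J = π(d_o⁴ − d_i⁴)/32 = π(0.0527⁴ − 0.0221⁴)/32 = 7.338×10^-7 m⁴.
τ_max = T·r/J = 432.0 × 0.0264 / 7.338×10^-7 = 1.551×10^7 Pa.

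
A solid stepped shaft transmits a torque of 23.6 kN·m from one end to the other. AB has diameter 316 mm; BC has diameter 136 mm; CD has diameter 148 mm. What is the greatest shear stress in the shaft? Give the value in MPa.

47.8 MPa

Under the same torque, τ_max = 16T/(πd³) is largest where d is smallest — segment BC (d = 136 mm).
τ_max = 16·23600/(π·(0.136)³) = 4.778×10^7 Pa.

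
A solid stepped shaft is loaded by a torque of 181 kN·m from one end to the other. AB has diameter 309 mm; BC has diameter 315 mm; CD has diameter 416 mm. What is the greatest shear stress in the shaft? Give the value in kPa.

31200 kPa

Under the same torque, τ_max = 16T/(πd³) is largest where d is smallest — segment AB (d = 309 mm).
τ_max = 16·181000/(π·(0.309)³) = 3.124×10^7 Pa.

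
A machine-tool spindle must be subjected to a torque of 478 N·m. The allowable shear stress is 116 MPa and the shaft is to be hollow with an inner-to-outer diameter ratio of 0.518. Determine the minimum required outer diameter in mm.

28.3 mm

For a hollow shaft with d_i/d_o = 0.518: τ_max = 16T/(π d_o³ (1−k⁴)), so d_o = [16T/(π τ_allow (1−k⁴))]^(1/3) = [16·478.0/(π·1.16×10^8·0.9280)]^(1/3) = 0.02828 m.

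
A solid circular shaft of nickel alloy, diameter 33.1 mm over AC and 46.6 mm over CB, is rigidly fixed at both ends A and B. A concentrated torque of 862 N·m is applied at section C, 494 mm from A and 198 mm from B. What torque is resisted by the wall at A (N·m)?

79.8 N·m

Compatibility: T_A·a/J_AC = T_B·b/J_CB with T_A + T_B = T₀.
J_AC = 1.18×10^-7 m⁴, J_CB = 4.63×10^-7 m⁴, so T_A = T₀·(J_AC/a)/((J_AC/a)+(J_CB/b)) = 79.80 N·m, T_B = 782.2 N·m.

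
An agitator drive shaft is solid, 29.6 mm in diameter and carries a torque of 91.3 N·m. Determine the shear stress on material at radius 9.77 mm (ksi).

J = πd⁴/32 = π(0.0296)⁴/32 = 7.536×10^-8 m⁴.
Shear stress varies linearly with radius: τ = T·r/J = 91.30 × 0.00977 / 7.536×10^-8 = 1.184×10^7 Pa.

1.72 ksi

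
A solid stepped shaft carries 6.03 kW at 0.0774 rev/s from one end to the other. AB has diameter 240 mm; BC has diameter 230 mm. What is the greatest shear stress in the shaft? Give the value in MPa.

5.19 MPa

ω = 2π·0.0774 = 0.4863 rad/s, so T = P/ω = 6.03×10³ / 0.4863 = 12400 N·m.
Under the same torque, τ_max = 16T/(πd³) is largest where d is smallest — segment BC (d = 230 mm).
τ_max = 16·12400/(π·(0.230)³) = 5.190×10^6 Pa.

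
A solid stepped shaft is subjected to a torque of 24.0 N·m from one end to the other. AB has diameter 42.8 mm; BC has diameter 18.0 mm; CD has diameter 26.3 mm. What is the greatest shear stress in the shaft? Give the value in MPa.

Under the same torque, τ_max = 16T/(πd³) is largest where d is smallest — segment BC (d = 18.0 mm).
τ_max = 16·24.00/(π·(0.0180)³) = 2.096×10^7 Pa.

21.0 MPa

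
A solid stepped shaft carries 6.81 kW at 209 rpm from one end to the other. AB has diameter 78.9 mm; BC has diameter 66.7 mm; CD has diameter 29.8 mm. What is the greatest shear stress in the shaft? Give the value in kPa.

ω = 2π·209/60 = 21.89 rad/s, so T = P/ω = 6.81×10³ / 21.89 = 311.2 N·m.
Under the same torque, τ_max = 16T/(πd³) is largest where d is smallest — segment CD (d = 29.8 mm).
τ_max = 16·311.2/(π·(0.0298)³) = 5.988×10^7 Pa.

59900 kPa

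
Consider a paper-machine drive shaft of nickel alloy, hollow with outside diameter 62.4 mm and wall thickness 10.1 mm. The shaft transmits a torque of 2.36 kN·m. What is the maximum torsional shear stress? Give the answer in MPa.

J = π(d_o⁴ − d_i⁴)/32 = π(0.0624⁴ − 0.0422⁴)/32 = 1.177×10^-6 m⁴.
τ_max = T·r/J = 2360 × 0.0312 / 1.177×10^-6 = 6.255×10^7 Pa.

62.6 MPa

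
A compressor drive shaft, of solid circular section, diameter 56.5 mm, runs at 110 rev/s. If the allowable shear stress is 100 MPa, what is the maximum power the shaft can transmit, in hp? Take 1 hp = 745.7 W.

3280 hp

J = πd⁴/32 = π(0.0565)⁴/32 = 1.000×10^-6 m⁴.
T_max = τ_allow·J/r = 1.00×10^8 × 1.000×10^-6 / 0.0283 = 3541 N·m.
ω = 2π·110 = 691.2 rad/s, so P_max = T_max·ω = 2.448×10^6 W.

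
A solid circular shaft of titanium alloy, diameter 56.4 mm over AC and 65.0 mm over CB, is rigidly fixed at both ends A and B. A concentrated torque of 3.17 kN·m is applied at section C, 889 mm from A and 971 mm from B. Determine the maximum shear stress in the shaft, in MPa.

Compatibility: T_A·a/J_AC = T_B·b/J_CB with T_A + T_B = T₀.
J_AC = 9.93×10^-7 m⁴, J_CB = 1.75×10^-6 m⁴, so T_A = T₀·(J_AC/a)/((J_AC/a)+(J_CB/b)) = 1212 N·m, T_B = 1958 N·m.
τ in each portion: τ_AC = 3.44×10^7 Pa, τ_CB = 3.63×10^7 Pa; maximum is in CB.
τ_max = T_CB·r/J = 1958·0.0325/1.75×10^-6 = 3.631×10^7 Pa.

36.3 MPa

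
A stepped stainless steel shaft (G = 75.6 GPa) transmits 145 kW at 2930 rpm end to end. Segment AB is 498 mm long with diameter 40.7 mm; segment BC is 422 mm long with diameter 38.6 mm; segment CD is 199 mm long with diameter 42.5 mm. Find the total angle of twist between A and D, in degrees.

1.58°

ω = 2π·2930/60 = 306.8 rad/s, so T = P/ω = 145×10³ / 306.8 = 472.6 N·m.
J_AB = π(0.0407)⁴/32 = 2.69×10^-7 m⁴; J_BC = π(0.0386)⁴/32 = 2.18×10^-7 m⁴; J_CD = π(0.0425)⁴/32 = 3.20×10^-7 m⁴.
θ = (T/G)·Σ L_i/J_i = (472.6/75.6×10⁹)·(0.498/2.69×10^-7 + 0.422/2.18×10^-7 + 0.199/3.20×10^-7) = 0.02754 rad.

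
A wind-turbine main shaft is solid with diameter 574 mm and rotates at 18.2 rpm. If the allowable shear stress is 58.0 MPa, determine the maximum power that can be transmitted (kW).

4100 kW

J = πd⁴/32 = π(0.574)⁴/32 = 0.01066 m⁴.
T_max = τ_allow·J/r = 5.80×10^7 × 0.01066 / 0.287 = 2.154e6 N·m.
ω = 2π·18.2/60 = 1.906 rad/s, so P_max = T_max·ω = 4.105×10^6 W.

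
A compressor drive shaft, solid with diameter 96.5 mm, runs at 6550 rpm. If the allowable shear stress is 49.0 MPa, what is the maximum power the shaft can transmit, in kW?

J = πd⁴/32 = π(0.0965)⁴/32 = 8.514×10^-6 m⁴.
T_max = τ_allow·J/r = 4.90×10^7 × 8.514×10^-6 / 0.0483 = 8646 N·m.
ω = 2π·6550/60 = 685.9 rad/s, so P_max = T_max·ω = 5.930×10^6 W.

5930 kW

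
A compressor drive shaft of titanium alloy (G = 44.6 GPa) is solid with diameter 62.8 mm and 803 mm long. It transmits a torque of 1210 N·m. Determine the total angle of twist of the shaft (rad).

0.0143 rad

J = πd⁴/32 = π(0.0628)⁴/32 = 1.527×10^-6 m⁴.
θ = T·L/(G·J) = 1210 × 0.803 / (44.6×10⁹ × 1.527×10^-6) = 0.01427 rad.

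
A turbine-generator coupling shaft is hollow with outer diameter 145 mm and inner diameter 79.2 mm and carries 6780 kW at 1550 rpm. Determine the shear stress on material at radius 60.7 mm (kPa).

64100 kPa

ω = 2π·1550/60 = 162.3 rad/s, so T = P/ω = 6780×10³ / 162.3 = 41770 N·m.
J = π(d_o⁴ − d_i⁴)/32 = π(0.145⁴ − 0.0792⁴)/32 = 3.954×10^-5 m⁴.
Shear stress varies linearly with radius: τ = T·r/J = 41770 × 0.0607 / 3.954×10^-5 = 6.413×10^7 Pa.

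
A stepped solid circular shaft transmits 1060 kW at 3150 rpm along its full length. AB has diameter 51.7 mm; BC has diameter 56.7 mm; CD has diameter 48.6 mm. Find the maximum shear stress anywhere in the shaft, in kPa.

ω = 2π·3150/60 = 329.9 rad/s, so T = P/ω = 1060×10³ / 329.9 = 3213 N·m.
Under the same torque, τ_max = 16T/(πd³) is largest where d is smallest — segment CD (d = 48.6 mm).
τ_max = 16·3213/(π·(0.0486)³) = 1.426×10^8 Pa.

143000 kPa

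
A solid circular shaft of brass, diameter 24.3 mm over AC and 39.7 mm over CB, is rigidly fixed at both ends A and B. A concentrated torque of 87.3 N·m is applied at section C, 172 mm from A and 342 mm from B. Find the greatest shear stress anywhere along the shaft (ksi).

0.981 ksi

Compatibility: T_A·a/J_AC = T_B·b/J_CB with T_A + T_B = T₀.
J_AC = 3.42×10^-8 m⁴, J_CB = 2.44×10^-7 m⁴, so T_A = T₀·(J_AC/a)/((J_AC/a)+(J_CB/b)) = 19.05 N·m, T_B = 68.25 N·m.
τ in each portion: τ_AC = 6.76×10^6 Pa, τ_CB = 5.56×10^6 Pa; maximum is in AC.
τ_max = T_AC·r/J = 19.05·0.0122/3.42×10^-8 = 6.761×10^6 Pa.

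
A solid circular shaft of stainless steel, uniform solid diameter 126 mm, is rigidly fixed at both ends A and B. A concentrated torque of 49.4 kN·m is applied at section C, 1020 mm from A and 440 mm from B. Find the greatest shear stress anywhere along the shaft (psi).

With uniform GJ and both ends fixed, compatibility θ_AC = θ_CB gives T_A·a = T_B·b, together with T_A + T_B = T₀.
T_A = T₀·b/(a+b) = 49400·440/1460 = 14890 N·m; T_B = 34510 N·m.
τ in each portion: τ_AC = 3.79×10^7 Pa, τ_CB = 8.79×10^7 Pa; maximum is in CB.
τ_max = T_CB·r/J = 34510·0.0630/2.47×10^-5 = 8.787×10^7 Pa.

12700 psi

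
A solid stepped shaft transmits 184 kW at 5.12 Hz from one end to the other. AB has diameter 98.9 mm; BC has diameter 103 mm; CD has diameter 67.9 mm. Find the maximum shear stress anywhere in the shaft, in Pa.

9.31e7 Pa

ω = 2π·5.12 = 32.17 rad/s, so T = P/ω = 184×10³ / 32.17 = 5720 N·m.
Under the same torque, τ_max = 16T/(πd³) is largest where d is smallest — segment CD (d = 67.9 mm).
τ_max = 16·5720/(π·(0.0679)³) = 9.305×10^7 Pa.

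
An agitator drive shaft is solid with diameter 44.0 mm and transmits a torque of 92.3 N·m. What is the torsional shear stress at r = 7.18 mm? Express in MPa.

J = πd⁴/32 = π(0.0440)⁴/32 = 3.680×10^-7 m⁴.
Shear stress varies linearly with radius: τ = T·r/J = 92.30 × 0.00718 / 3.680×10^-7 = 1.801×10^6 Pa.

1.80 MPa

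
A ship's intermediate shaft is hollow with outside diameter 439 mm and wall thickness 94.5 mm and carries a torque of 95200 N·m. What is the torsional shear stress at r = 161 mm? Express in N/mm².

4.70 N/mm²

J = π(d_o⁴ − d_i⁴)/32 = π(0.439⁴ − 0.250⁴)/32 = 3.263×10^-3 m⁴.
Shear stress varies linearly with radius: τ = T·r/J = 95200 × 0.161 / 3.263×10^-3 = 4.697×10^6 Pa.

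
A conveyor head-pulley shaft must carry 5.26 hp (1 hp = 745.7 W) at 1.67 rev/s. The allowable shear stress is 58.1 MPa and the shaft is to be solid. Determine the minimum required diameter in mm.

ω = 2π·1.67 = 10.49 rad/s, so T = P/ω = 5.26×745.7 / 10.49 = 373.8 N·m.
For a solid shaft τ_max = 16T/(πd³), so d = (16T/(π τ_allow))^(1/3) = (16·373.8/(π·5.81×10^7))^(1/3) = 0.03200 m.

32.0 mm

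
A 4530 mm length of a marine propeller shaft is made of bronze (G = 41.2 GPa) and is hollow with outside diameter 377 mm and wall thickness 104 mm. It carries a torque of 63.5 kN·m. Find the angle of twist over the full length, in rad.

0.00367 rad

J = π(d_o⁴ − d_i⁴)/32 = π(0.377⁴ − 0.169⁴)/32 = 1.903×10^-3 m⁴.
θ = T·L/(G·J) = 63500 × 4.53 / (41.2×10⁹ × 1.903×10^-3) = 3.669×10^-3 rad.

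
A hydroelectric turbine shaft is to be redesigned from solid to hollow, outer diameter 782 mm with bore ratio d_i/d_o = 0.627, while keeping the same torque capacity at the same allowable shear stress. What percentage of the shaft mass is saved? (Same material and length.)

32.1 %

Equal τ_max and T ⇒ the solid shaft needs d_s³ = d_o³(1−k⁴), so d_s = 782·(1−0.627⁴)^(1/3) = 739.4 mm.
Area ratio A_h/A_s = d_o²(1−k²)/d_s² = (1−k²)/(1−k⁴)^(2/3) = 0.6787.
Mass saving = 1 − 0.6787 = 32.1 %.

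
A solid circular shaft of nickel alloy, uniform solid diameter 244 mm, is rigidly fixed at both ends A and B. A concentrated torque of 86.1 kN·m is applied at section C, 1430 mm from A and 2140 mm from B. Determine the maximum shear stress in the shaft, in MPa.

18.1 MPa

With uniform GJ and both ends fixed, compatibility θ_AC = θ_CB gives T_A·a = T_B·b, together with T_A + T_B = T₀.
T_A = T₀·b/(a+b) = 86100·2140/3570 = 51610 N·m; T_B = 34490 N·m.
τ in each portion: τ_AC = 1.81×10^7 Pa, τ_CB = 1.21×10^7 Pa; maximum is in AC.
τ_max = T_AC·r/J = 51610·0.122/3.48×10^-4 = 1.809×10^7 Pa.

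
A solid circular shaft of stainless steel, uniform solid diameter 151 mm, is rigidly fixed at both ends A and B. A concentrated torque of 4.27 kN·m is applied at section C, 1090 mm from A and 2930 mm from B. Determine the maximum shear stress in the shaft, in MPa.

4.60 MPa

With uniform GJ and both ends fixed, compatibility θ_AC = θ_CB gives T_A·a = T_B·b, together with T_A + T_B = T₀.
T_A = T₀·b/(a+b) = 4270·2930/4020 = 3112 N·m; T_B = 1158 N·m.
τ in each portion: τ_AC = 4.60×10^6 Pa, τ_CB = 1.71×10^6 Pa; maximum is in AC.
τ_max = T_AC·r/J = 3112·0.0755/5.10×10^-5 = 4.604×10^6 Pa.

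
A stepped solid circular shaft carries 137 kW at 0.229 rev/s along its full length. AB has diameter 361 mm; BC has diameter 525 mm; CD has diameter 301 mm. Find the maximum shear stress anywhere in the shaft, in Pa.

ω = 2π·0.229 = 1.439 rad/s, so T = P/ω = 137×10³ / 1.439 = 95210 N·m.
Under the same torque, τ_max = 16T/(πd³) is largest where d is smallest — segment CD (d = 301 mm).
τ_max = 16·95210/(π·(0.301)³) = 1.778×10^7 Pa.

1.78e7 Pa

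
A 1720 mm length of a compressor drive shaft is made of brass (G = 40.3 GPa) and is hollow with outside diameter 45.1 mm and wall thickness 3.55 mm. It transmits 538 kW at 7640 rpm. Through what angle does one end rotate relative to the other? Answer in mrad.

142 mrad

ω = 2π·7640/60 = 800.1 rad/s, so T = P/ω = 538×10³ / 800.1 = 672.5 N·m.
J = π(d_o⁴ − d_i⁴)/32 = π(0.0451⁴ − 0.0380⁴)/32 = 2.015×10^-7 m⁴.
θ = T·L/(G·J) = 672.5 × 1.72 / (40.3×10⁹ × 2.015×10^-7) = 0.1425 rad.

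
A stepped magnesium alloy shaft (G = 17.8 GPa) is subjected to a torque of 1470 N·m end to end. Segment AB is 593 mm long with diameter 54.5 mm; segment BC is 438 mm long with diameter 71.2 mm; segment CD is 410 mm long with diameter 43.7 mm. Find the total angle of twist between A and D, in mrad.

J_AB = π(0.0545)⁴/32 = 8.66×10^-7 m⁴; J_BC = π(0.0712)⁴/32 = 2.52×10^-6 m⁴; J_CD = π(0.0437)⁴/32 = 3.58×10^-7 m⁴.
θ = (T/G)·Σ L_i/J_i = (1470/17.8×10⁹)·(0.593/8.66×10^-7 + 0.438/2.52×10^-6 + 0.410/3.58×10^-7) = 0.1654 rad.

165 mrad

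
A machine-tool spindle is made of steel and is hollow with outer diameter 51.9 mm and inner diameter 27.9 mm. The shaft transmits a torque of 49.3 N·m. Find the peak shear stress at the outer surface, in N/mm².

1.96 N/mm²

J = π(d_o⁴ − d_i⁴)/32 = π(0.0519⁴ − 0.0279⁴)/32 = 6.528×10^-7 m⁴.
τ_max = T·r/J = 49.30 × 0.0260 / 6.528×10^-7 = 1.960×10^6 Pa.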